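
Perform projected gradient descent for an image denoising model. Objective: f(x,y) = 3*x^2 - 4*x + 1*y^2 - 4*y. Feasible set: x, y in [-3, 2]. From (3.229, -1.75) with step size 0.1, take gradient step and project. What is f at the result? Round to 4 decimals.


Step 1: Compute gradient at (3.229, -1.75).
grad_x = 2*3*3.229 - 4 = 15.374
grad_y = 2*1*-1.75 - 4 = -7.5
Step 2: Gradient step.
x_raw = 3.229 - 0.1*15.374 = 1.6916
y_raw = -1.75 - 0.1*-7.5 = -1.0
Step 3: Project onto [-3, 2].
x_proj = clip(1.6916) = 1.6916
y_proj = clip(-1.0) = -1.0
Step 4: Evaluate f.
f(1.6916, -1.0) = 6.8181


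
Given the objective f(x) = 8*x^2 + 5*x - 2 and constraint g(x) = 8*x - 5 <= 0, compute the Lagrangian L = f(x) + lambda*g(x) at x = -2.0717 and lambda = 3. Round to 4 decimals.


Step 1: Evaluate f(x).
f(-2.0717) = 8*(-2.0717)^2 + 5*(-2.0717) - 2 = 21.977
Step 2: Evaluate g(x).
g(-2.0717) = 8*-2.0717 - 5 = -21.5736
Step 3: Compute Lagrangian.
L = 21.977 + 3*-21.5736 = -42.7438


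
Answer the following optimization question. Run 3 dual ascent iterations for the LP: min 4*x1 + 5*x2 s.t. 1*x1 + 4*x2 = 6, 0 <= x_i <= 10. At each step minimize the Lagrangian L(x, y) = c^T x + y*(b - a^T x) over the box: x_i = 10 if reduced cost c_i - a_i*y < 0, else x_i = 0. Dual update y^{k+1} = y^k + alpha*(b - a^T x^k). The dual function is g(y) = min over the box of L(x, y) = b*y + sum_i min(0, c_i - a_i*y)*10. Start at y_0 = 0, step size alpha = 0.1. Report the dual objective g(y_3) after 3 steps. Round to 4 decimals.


Dual ascent for LP: min 4*x1 + 5*x2, 1*x1 + 4*x2 = 6, 0 <= x_i <= 10
Step 1: y^k = 0.0, reduced costs: (4.0, 5.0)
  x^k = (0.0, 0.0), subgradient = b - a^T x = 6.0
  y^{k+1} = 0.0 + 0.1*6.0 = 0.6
Step 2: y^k = 0.6, reduced costs: (3.4, 2.6)
  x^k = (0.0, 0.0), subgradient = b - a^T x = 6.0
  y^{k+1} = 0.6 + 0.1*6.0 = 1.2
Step 3: y^k = 1.2, reduced costs: (2.8, 0.2)
  x^k = (0.0, 0.0), subgradient = b - a^T x = 6.0
  y^{k+1} = 1.2 + 0.1*6.0 = 1.8
Dual objective at y_3 = 1.8: reduced costs (2.2, -2.2), box minimizer x = (0.0, 10.0)
g(y_3) = b*y + (c1 - a1*y)*x1 + (c2 - a2*y)*x2 = 6*1.8 + 2.2*0.0 + (-2.2)*10.0 = 10.8 + 0.0 - 22.0 = -11.2


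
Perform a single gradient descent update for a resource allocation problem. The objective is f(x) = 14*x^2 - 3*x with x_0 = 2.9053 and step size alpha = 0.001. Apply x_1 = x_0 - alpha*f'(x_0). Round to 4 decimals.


We compute the gradient at x_0 and apply the update.
f'(x) = 28*x - 3
f'(2.9053) = 28*2.9053 - 3 = 78.3484
x_1 = 2.9053 - 0.001*78.3484 = 2.827


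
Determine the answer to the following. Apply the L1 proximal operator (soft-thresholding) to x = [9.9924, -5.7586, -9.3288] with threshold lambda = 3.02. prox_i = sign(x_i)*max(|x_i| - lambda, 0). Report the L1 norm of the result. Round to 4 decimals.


Soft-thresholding with lambda = 3.02:
prox(9.9924) = sign(9.9924)*max(|9.9924| - 3.02, 0) = 6.9724
prox(-5.7586) = sign(-5.7586)*max(|-5.7586| - 3.02, 0) = -2.7386
prox(-9.3288) = sign(-9.3288)*max(|-9.3288| - 3.02, 0) = -6.3088
prox(x) = [6.9724, -2.7386, -6.3088]
||prox(x)||_1 = 6.9724 + 2.7386 + 6.3088 = 16.0198


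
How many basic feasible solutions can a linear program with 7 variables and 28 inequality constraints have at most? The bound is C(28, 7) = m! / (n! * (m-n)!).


Each vertex corresponds to some choice of n active constraints out of m, so the number of vertices is at most C(m, n) = m! / (n!(m-n)!).
m = 28, n = 7
Numerator: 28 * 27 * 26 * 25 * 24 * 23 * 22
Denominator: 7! = 5040
C(28, 7) = 1184040


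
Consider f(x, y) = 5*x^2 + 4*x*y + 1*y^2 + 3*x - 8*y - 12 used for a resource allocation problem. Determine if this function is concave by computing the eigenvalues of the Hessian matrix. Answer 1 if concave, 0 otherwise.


The Hessian of f(x,y) = 5*x^2 + 4*x*y + 1*y^2 + 3*x - 8*y - 12 is:
H = [[10, 4], [4, 2]]
Trace = 10 + 2 = 12
Determinant = 10*2 - (4)^2 = 4
Discriminant = (12)^2 - 4*4 = 128.0
Eigenvalues: lambda_1 = 0.3431, lambda_2 = 11.6569
The function is not concave.

0


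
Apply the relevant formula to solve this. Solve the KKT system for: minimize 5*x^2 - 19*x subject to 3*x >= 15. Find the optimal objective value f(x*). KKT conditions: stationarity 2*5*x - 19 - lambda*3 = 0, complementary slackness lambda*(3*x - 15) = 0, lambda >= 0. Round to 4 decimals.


Step 1: Try lambda = 0 (constraint inactive).
x_unc = 19/(2*5) = 1.9
Check: 3*1.9 = 5.7 < 15 -- violated!
Step 2: Constraint must be active: 3*x = 15
x* = 15/3 = 5.0
lambda = (2*5*5.0 - 19)/3 = 10.3333
Step 3: Compute optimal value.
f(x*) = 5*5.0^2 - 19*5.0 = 30.0


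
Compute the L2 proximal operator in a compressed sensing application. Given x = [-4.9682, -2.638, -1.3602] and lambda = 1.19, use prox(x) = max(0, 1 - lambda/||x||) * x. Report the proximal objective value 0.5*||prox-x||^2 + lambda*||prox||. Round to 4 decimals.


Step 1: Compute ||x||.
||x|| = 5.7872
Step 2: Compute scaling factor.
scale = max(0, 1 - 1.19/5.7872) = 0.7944
Step 3: prox(x) = [-3.9466, -2.0956, -1.0805]
||prox(x)|| = 4.5972
Step 4: Proximal objective.
0.5*||prox-x||^2 = 0.7081
lambda*||prox|| = 5.4707
Total = 6.1788


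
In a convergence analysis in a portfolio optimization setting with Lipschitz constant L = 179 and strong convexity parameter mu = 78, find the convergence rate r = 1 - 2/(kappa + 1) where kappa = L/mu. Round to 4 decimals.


Step 1: Compute the condition number.
kappa = L/mu = 179/78 = 2.2949
Step 2: Compute the convergence rate.
r = 1 - 2/(kappa + 1) = 1 - 2*mu/(L + mu) = (L - mu)/(L + mu) = 101/257 = 0.393


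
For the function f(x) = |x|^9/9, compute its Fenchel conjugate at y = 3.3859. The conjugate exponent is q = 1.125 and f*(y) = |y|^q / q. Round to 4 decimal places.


The conjugate exponent q satisfies 1/p + 1/q = 1.
p = 9, so q = 9/(9 - 1) = 1.125
|y|^q = 3.3859^1.125 = 3.9435
f*(3.3859) = 3.9435 / 1.125 = 3.5053


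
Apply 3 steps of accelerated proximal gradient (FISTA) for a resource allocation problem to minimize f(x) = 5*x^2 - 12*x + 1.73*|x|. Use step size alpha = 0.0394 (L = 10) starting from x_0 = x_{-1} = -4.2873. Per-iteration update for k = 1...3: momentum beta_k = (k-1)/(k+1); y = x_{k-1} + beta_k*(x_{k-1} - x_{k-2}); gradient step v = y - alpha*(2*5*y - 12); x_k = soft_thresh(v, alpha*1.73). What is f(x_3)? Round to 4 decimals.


FISTA on f(x) = 5*x^2 - 12*x + 1.73*|x|
L = 10, alpha = 0.0394
Iteration 1: beta = 0.0, y = -4.2873 + 0.0*(-4.2873 + 4.2873) = -4.2873
  grad(y) = -54.873, v = y - alpha*grad = -2.1253
  prox(v) = soft_thresh(-2.1253, 0.0682) = -2.0571
Iteration 2: beta = 0.3333, y = -2.0571 + 0.3333*(-2.0571 + 4.2873) = -1.3138
  grad(y) = -25.1376, v = y - alpha*grad = -0.3233
  prox(v) = soft_thresh(-0.3233, 0.0682) = -0.2552
Iteration 3: beta = 0.5, y = -0.2552 + 0.5*(-0.2552 + 2.0571) = 0.6458
  grad(y) = -5.5419, v = y - alpha*grad = 0.8642
  prox(v) = soft_thresh(0.8642, 0.0682) = 0.796
f(x_3) = 5*0.796^2 - 12*0.796 + 1.73*|0.796| = -5.0068


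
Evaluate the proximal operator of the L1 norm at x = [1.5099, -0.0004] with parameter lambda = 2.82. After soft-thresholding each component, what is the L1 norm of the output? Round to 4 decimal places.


Soft-thresholding with lambda = 2.82:
prox(1.5099) = sign(1.5099)*max(|1.5099| - 2.82, 0) = 0.0
prox(-0.0004) = sign(-0.0004)*max(|-0.0004| - 2.82, 0) = 0.0
prox(x) = [0.0, 0.0]
||prox(x)||_1 = 0.0 + 0.0 = 0.0


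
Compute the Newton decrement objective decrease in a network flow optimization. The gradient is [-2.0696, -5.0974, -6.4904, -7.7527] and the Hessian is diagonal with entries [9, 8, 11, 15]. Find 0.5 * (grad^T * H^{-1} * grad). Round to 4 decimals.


Step 1: H is diagonal, so H^(-1) * g = [-0.23, -0.6372, -0.59, -0.5168].
Step 2: g^T H^(-1) g = sum_i g_i^2 / H_ii
  = (-2.0696)^2/9 + (-5.0974)^2/8 + (-6.4904)^2/11 + (-7.7527)^2/15
  = 0.4759 + 3.2479 + 3.8296 + 4.007 = 11.5604
Step 3: Objective decrease = 0.5 * g^T H^(-1) g = 5.7802


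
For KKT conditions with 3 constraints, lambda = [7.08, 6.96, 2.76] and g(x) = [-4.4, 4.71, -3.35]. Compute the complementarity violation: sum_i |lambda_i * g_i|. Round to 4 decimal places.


KKT complementary slackness check:
lambda_1 * g_1 = 7.08 * -4.4 = -31.152
lambda_2 * g_2 = 6.96 * 4.71 = 32.7816
lambda_3 * g_3 = 2.76 * -3.35 = -9.246
Total violation = 31.152 + 32.7816 + 9.246 = 73.1796


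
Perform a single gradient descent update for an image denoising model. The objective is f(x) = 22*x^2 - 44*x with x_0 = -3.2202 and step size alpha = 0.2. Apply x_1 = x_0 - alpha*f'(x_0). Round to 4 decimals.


We compute the gradient at x_0 and apply the update.
f'(x) = 44*x - 44
f'(-3.2202) = 44*-3.2202 - 44 = -185.6888
x_1 = -3.2202 - 0.2*-185.6888 = 33.9176


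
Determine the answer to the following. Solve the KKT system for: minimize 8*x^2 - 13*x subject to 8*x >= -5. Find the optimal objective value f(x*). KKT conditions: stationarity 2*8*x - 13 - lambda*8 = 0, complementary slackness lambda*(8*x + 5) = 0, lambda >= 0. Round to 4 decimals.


Step 1: Try lambda = 0 (constraint inactive).
Stationarity: 2*8*x - 13 = 0
x* = 13/(2*8) = 0.8125
Check constraint: 8*0.8125 = 6.5 >= -5 -- satisfied.
Step 2: Compute optimal value.
f(x*) = 8*0.8125^2 - 13*0.8125 = -5.2813


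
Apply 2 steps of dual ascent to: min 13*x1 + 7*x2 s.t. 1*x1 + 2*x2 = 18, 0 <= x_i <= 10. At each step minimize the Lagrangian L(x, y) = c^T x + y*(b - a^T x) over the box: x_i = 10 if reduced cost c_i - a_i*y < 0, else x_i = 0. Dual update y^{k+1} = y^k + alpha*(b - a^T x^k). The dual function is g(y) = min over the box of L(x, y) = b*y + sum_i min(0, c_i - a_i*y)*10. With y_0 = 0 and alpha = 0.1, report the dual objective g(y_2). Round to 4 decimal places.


Dual ascent for LP: min 13*x1 + 7*x2, 1*x1 + 2*x2 = 18, 0 <= x_i <= 10
Step 1: y^k = 0.0, reduced costs: (13.0, 7.0)
  x^k = (0.0, 0.0), subgradient = b - a^T x = 18.0
  y^{k+1} = 0.0 + 0.1*18.0 = 1.8
Step 2: y^k = 1.8, reduced costs: (11.2, 3.4)
  x^k = (0.0, 0.0), subgradient = b - a^T x = 18.0
  y^{k+1} = 1.8 + 0.1*18.0 = 3.6
Dual objective at y_2 = 3.6: reduced costs (9.4, -0.2), box minimizer x = (0.0, 10.0)
g(y_2) = b*y + (c1 - a1*y)*x1 + (c2 - a2*y)*x2 = 18*3.6 + 9.4*0.0 + (-0.2)*10.0 = 64.8 + 0.0 - 2.0 = 62.8


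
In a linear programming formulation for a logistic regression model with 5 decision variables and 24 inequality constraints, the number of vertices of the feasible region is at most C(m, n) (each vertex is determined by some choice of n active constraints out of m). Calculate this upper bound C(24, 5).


Each vertex corresponds to some choice of n active constraints out of m, so the number of vertices is at most C(m, n) = m! / (n!(m-n)!).
m = 24, n = 5
Numerator: 24 * 23 * 22 * 21 * 20
Denominator: 5! = 120
C(24, 5) = 42504


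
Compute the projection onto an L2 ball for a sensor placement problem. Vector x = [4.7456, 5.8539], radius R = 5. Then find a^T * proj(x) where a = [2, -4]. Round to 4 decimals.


Step 1: Compute ||x|| (intermediates to 6 decimals).
||x|| = sqrt(4.7456^2 + 5.8539^2) = 7.535839
Step 2: Project.
Since ||x|| > R, scale = R/||x|| = 5/7.535839 = 0.663496, proj(x) = scale * x
proj(x) = [3.148687, 3.884039]
Step 3: Dot product.
a^T * proj(x) = 2*3.148687 - 4*3.884039 = -9.2388


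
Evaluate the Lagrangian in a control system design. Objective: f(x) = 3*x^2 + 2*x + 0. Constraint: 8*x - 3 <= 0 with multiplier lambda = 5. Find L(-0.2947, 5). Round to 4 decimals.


Step 1: Evaluate f(x).
f(-0.2947) = 3*(-0.2947)^2 + 2*(-0.2947) + 0 = -0.3289
Step 2: Evaluate g(x).
g(-0.2947) = 8*-0.2947 - 3 = -5.3576
Step 3: Compute Lagrangian.
L = -0.3289 + 5*-5.3576 = -27.1169


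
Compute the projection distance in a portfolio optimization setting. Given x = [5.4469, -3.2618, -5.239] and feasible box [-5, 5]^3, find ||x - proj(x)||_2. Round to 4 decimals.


Project each component onto [-5, 5].
clip(5.4469) = 5.0, clip(-3.2618) = -3.2618, clip(-5.239) = -5.0
Projection = [5.0, -3.2618, -5.0]
Squared diffs: [0.1997, 0.0, 0.0571]
Distance = sqrt(0.2568) = 0.5068


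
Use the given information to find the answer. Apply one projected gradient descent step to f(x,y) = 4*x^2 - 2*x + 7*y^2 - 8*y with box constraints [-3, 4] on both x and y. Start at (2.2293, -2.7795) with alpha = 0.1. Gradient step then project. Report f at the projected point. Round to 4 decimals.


Step 1: Compute gradient at (2.2293, -2.7795).
grad_x = 2*4*2.2293 - 2 = 15.8344
grad_y = 2*7*-2.7795 - 8 = -46.913
Step 2: Gradient step.
x_raw = 2.2293 - 0.1*15.8344 = 0.6459
y_raw = -2.7795 - 0.1*-46.913 = 1.9118
Step 3: Project onto [-3, 4].
x_proj = clip(0.6459) = 0.6459
y_proj = clip(1.9118) = 1.9118
Step 4: Evaluate f.
f(0.6459, 1.9118) = 10.6673


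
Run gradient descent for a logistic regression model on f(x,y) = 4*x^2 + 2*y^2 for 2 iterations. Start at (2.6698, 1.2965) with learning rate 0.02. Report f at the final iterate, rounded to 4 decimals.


Gradient descent on f(x,y) = 4*x^2 + 2*y^2.
Starting point: (2.6698, 1.2965), alpha = 0.02
Step 1: grad_x = 2*4*2.6698 = 21.3584, grad_y = 2*2*1.2965 = 5.186
  x_1 = 2.6698 - 0.02*21.3584 = 2.2426
  y_1 = 1.2965 - 0.02*5.186 = 1.1928
Step 2: grad_x = 2*4*2.2426 = 17.9411, grad_y = 2*2*1.1928 = 4.7711
  x_2 = 2.2426 - 0.02*17.9411 = 1.8838
  y_2 = 1.1928 - 0.02*4.7711 = 1.0974
f(1.8838, 1.0974) = 4*1.8838^2 + 2*1.0974^2 = 16.6034


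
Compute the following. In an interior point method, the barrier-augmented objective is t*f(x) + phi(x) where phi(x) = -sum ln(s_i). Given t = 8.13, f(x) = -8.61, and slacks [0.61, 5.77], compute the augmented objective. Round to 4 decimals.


Step 1: Compute log-barrier.
ln values: [-0.4943, 1.7527]
phi = -(-0.4943 + 1.7527) = -1.2584
Step 2: Compute augmented objective.
t*f(x) = 8.13*-8.61 = -69.9993
Total = -69.9993 - 1.2584 = -71.2577


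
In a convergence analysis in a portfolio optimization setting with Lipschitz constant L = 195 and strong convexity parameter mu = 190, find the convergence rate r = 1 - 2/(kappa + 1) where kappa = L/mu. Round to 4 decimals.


Step 1: Compute the condition number.
kappa = L/mu = 195/190 = 1.0263
Step 2: Compute the convergence rate.
r = 1 - 2/(kappa + 1) = 1 - 2*mu/(L + mu) = (L - mu)/(L + mu) = 5/385 = 0.013


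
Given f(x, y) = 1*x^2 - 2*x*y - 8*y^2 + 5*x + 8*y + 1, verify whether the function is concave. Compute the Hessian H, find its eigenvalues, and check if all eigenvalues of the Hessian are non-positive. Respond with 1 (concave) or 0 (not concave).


The Hessian of f(x,y) = 1*x^2 - 2*x*y - 8*y^2 + 5*x + 8*y + 1 is:
H = [[2, -2], [-2, -16]]
Trace = 2 - 16 = -14
Determinant = 2*-16 - (-2)^2 = -36
Discriminant = (-14)^2 - 4*-36 = 340.0
Eigenvalues: lambda_1 = -16.2195, lambda_2 = 2.2195
The function is not concave.

0


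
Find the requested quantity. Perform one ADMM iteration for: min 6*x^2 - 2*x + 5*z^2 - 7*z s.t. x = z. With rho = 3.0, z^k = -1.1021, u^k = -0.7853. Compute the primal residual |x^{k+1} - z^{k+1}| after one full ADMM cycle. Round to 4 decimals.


ADMM iteration with rho = 3.0, z^k = -1.1021, u^k = -0.7853
Step 1: x-update.
Minimize 6*x^2 - 2*x + (3.0/2)*(x + 1.1021 - 0.7853)^2
FOC: (2*6 + 3.0)*x = 2 + 3.0*(-1.1021 + 0.7853)
x^{k+1} = 0.07
Step 2: z-update.
Minimize 5*z^2 - 7*z + (3.0/2)*(0.07 - z - 0.7853)^2
FOC: (2*5 + 3.0)*z = 7 + 3.0*(0.07 - 0.7853)
z^{k+1} = 0.3734
Step 3: u-update.
u^{k+1} = -0.7853 + 0.07 - 0.3734 = -1.0887
Step 4: Primal residual = |0.07 - 0.3734| = 0.3034


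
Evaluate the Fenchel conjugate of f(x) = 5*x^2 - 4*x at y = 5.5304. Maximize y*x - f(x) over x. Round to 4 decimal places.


f*(y) = sup_x {y*x - a*x^2 - b*x} = sup_x {(y-b)*x - a*x^2}
FOC: (y - b) - 2a*x = 0 => x* = (y - b)/(2a)
x* = (5.5304 + 4)/(2*5) = 0.953
f*(5.5304) = (y-b)^2/(4a) = (5.5304 + 4)^2/(4*5)
= 90.8285/20 = 4.5414


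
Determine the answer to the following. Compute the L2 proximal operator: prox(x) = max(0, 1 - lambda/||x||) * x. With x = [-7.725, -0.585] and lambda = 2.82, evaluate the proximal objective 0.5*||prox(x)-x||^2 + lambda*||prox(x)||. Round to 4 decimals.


Step 1: Compute ||x||.
||x|| = 7.7471
Step 2: Compute scaling factor.
scale = max(0, 1 - 2.82/7.7471) = 0.636
Step 3: prox(x) = [-4.9131, -0.3721]
||prox(x)|| = 4.9271
Step 4: Proximal objective.
0.5*||prox-x||^2 = 3.9762
lambda*||prox|| = 13.8944
Total = 17.8707


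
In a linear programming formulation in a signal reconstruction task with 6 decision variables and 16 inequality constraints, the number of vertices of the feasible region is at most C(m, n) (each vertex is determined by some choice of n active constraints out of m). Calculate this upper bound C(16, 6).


Each vertex corresponds to some choice of n active constraints out of m, so the number of vertices is at most C(m, n) = m! / (n!(m-n)!).
m = 16, n = 6
Numerator: 16 * 15 * 14 * 13 * 12 * 11
Denominator: 6! = 720
C(16, 6) = 8008


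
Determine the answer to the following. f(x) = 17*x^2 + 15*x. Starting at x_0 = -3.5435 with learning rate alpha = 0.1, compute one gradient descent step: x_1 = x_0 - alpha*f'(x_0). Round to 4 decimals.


We compute the gradient at x_0 and apply the update.
f'(x) = 34*x + 15
f'(-3.5435) = 34*-3.5435 + 15 = -105.479
x_1 = -3.5435 - 0.1*-105.479 = 7.0044


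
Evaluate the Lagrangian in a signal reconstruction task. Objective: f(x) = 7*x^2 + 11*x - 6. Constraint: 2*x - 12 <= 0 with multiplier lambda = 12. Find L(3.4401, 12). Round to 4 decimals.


Step 1: Evaluate f(x).
f(3.4401) = 7*3.4401^2 + 11*3.4401 - 6 = 114.6811
Step 2: Evaluate g(x).
g(3.4401) = 2*3.4401 - 12 = -5.1198
Step 3: Compute Lagrangian.
L = 114.6811 + 12*-5.1198 = 53.2435


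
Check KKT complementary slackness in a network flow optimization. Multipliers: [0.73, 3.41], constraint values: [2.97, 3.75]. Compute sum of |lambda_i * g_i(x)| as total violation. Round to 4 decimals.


KKT complementary slackness check:
lambda_1 * g_1 = 0.73 * 2.97 = 2.1681
lambda_2 * g_2 = 3.41 * 3.75 = 12.7875
Total violation = 2.1681 + 12.7875 = 14.9556


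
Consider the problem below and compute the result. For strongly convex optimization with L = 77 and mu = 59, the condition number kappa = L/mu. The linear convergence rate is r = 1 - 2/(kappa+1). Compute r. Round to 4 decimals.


Step 1: Compute the condition number.
kappa = L/mu = 77/59 = 1.3051
Step 2: Compute the convergence rate.
r = 1 - 2/(kappa + 1) = 1 - 2*mu/(L + mu) = (L - mu)/(L + mu) = 18/136 = 0.1324


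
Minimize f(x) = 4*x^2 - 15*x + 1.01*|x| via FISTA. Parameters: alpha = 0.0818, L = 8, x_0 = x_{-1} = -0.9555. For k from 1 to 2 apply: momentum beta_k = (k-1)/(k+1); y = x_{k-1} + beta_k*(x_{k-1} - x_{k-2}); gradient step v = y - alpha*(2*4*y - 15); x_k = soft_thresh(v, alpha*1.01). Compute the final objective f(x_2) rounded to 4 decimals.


FISTA on f(x) = 4*x^2 - 15*x + 1.01*|x|
L = 8, alpha = 0.0818
Iteration 1: beta = 0.0, y = -0.9555 + 0.0*(-0.9555 + 0.9555) = -0.9555
  grad(y) = -22.644, v = y - alpha*grad = 0.8968
  prox(v) = soft_thresh(0.8968, 0.0826) = 0.8142
Iteration 2: beta = 0.3333, y = 0.8142 + 0.3333*(0.8142 + 0.9555) = 1.404
  grad(y) = -3.7676, v = y - alpha*grad = 1.7122
  prox(v) = soft_thresh(1.7122, 0.0826) = 1.6296
f(x_2) = 4*1.6296^2 - 15*1.6296 + 1.01*|1.6296| = -12.1757


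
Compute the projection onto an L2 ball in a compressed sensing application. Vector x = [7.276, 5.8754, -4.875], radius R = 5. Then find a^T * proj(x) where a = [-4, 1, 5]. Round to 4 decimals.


Step 1: Compute ||x|| (intermediates to 6 decimals).
||x|| = sqrt(7.276^2 + 5.8754^2 + (-4.875)^2) = 10.54638
Step 2: Project.
Since ||x|| > R, scale = R/||x|| = 5/10.54638 = 0.474096, proj(x) = scale * x
proj(x) = [3.449522, 2.785504, -2.311218]
Step 3: Dot product.
a^T * proj(x) = -4*3.449522 + 1*2.785504 + 5*(-2.311218) = -22.5687


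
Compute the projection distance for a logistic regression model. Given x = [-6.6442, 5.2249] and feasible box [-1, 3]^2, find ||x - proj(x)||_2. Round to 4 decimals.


Project each component onto [-1, 3].
clip(-6.6442) = -1.0, clip(5.2249) = 3.0
Projection = [-1.0, 3.0]
Squared diffs: [31.857, 4.9502]
Distance = sqrt(36.8072) = 6.0669


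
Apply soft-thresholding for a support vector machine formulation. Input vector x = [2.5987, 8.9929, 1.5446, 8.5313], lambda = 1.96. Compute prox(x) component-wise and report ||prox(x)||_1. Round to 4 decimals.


Soft-thresholding with lambda = 1.96:
prox(2.5987) = sign(2.5987)*max(|2.5987| - 1.96, 0) = 0.6387
prox(8.9929) = sign(8.9929)*max(|8.9929| - 1.96, 0) = 7.0329
prox(1.5446) = sign(1.5446)*max(|1.5446| - 1.96, 0) = 0.0
prox(8.5313) = sign(8.5313)*max(|8.5313| - 1.96, 0) = 6.5713
prox(x) = [0.6387, 7.0329, 0.0, 6.5713]
||prox(x)||_1 = 0.6387 + 7.0329 + 0.0 + 6.5713 = 14.2429


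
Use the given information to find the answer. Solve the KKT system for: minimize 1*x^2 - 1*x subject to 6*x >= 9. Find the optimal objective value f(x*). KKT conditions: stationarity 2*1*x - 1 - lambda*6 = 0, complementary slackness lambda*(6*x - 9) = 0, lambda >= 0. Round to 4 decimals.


Step 1: Try lambda = 0 (constraint inactive).
x_unc = 1/(2*1) = 0.5
Check: 6*0.5 = 3.0 < 9 -- violated!
Step 2: Constraint must be active: 6*x = 9
x* = 9/6 = 1.5
lambda = (2*1*1.5 - 1)/6 = 0.3333
Step 3: Compute optimal value.
f(x*) = 1*1.5^2 - 1*1.5 = 0.75


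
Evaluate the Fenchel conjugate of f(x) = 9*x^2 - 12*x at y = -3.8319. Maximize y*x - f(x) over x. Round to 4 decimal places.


f*(y) = sup_x {y*x - a*x^2 - b*x} = sup_x {(y-b)*x - a*x^2}
FOC: (y - b) - 2a*x = 0 => x* = (y - b)/(2a)
x* = (-3.8319 + 12)/(2*9) = 0.4538
f*(-3.8319) = (y-b)^2/(4a) = (-3.8319 + 12)^2/(4*9)
= 66.7179/36 = 1.8533


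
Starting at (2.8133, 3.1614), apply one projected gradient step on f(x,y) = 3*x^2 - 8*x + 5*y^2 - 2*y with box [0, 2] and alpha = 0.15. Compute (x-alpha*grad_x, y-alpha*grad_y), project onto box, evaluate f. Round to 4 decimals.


Step 1: Compute gradient at (2.8133, 3.1614).
grad_x = 2*3*2.8133 - 8 = 8.8798
grad_y = 2*5*3.1614 - 2 = 29.614
Step 2: Gradient step.
x_raw = 2.8133 - 0.15*8.8798 = 1.4813
y_raw = 3.1614 - 0.15*29.614 = -1.2807
Step 3: Project onto [0, 2].
x_proj = clip(1.4813) = 1.4813
y_proj = clip(-1.2807) = 0.0
Step 4: Evaluate f.
f(1.4813, 0.0) = -5.2676


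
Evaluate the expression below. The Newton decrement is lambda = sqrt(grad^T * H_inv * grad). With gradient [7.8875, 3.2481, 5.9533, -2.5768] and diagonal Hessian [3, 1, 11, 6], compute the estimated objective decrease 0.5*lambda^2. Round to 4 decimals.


Step 1: H is diagonal, so H^(-1) * g = [2.6292, 3.2481, 0.5412, -0.4295].
Step 2: g^T H^(-1) g = sum_i g_i^2 / H_ii
  = (7.8875)^2/3 + (3.2481)^2/1 + (5.9533)^2/11 + (-2.5768)^2/6
  = 20.7376 + 10.5502 + 3.222 + 1.1066 = 35.6163
Step 3: Objective decrease = 0.5 * g^T H^(-1) g = 17.8082


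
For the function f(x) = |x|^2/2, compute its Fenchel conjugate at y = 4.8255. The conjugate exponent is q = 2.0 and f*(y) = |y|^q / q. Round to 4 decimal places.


The conjugate exponent q satisfies 1/p + 1/q = 1.
p = 2, so q = 2/(2 - 1) = 2.0
|y|^q = 4.8255^2.0 = 23.2855
f*(4.8255) = 23.2855 / 2.0 = 11.6427


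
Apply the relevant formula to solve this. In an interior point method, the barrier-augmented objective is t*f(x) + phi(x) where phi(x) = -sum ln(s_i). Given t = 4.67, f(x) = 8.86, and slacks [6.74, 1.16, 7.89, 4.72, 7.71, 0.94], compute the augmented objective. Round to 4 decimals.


Step 1: Compute log-barrier.
ln values: [1.9081, 0.1484, 2.0656, 1.5518, 2.0425, -0.0619]
phi = -(1.9081 + 0.1484 + 2.0656 + 1.5518 + 2.0425 - 0.0619) = -7.6545
Step 2: Compute augmented objective.
t*f(x) = 4.67*8.86 = 41.3762
Total = 41.3762 - 7.6545 = 33.7217


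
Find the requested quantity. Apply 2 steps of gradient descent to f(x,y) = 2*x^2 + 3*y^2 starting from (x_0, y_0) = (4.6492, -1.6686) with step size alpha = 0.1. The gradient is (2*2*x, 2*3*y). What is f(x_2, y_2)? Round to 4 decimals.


Gradient descent on f(x,y) = 2*x^2 + 3*y^2.
Starting point: (4.6492, -1.6686), alpha = 0.1
Step 1: grad_x = 2*2*4.6492 = 18.5968, grad_y = 2*3*-1.6686 = -10.0116
  x_1 = 4.6492 - 0.1*18.5968 = 2.7895
  y_1 = -1.6686 - 0.1*-10.0116 = -0.6674
Step 2: grad_x = 2*2*2.7895 = 11.1581, grad_y = 2*3*-0.6674 = -4.0046
  x_2 = 2.7895 - 0.1*11.1581 = 1.6737
  y_2 = -0.6674 - 0.1*-4.0046 = -0.267
f(1.6737, -0.267) = 2*1.6737^2 + 3*(-0.267)^2 = 5.8165


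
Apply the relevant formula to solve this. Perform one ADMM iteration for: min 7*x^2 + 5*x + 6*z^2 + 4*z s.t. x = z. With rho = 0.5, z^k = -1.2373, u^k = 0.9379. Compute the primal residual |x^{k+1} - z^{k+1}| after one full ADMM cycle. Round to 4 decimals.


ADMM iteration with rho = 0.5, z^k = -1.2373, u^k = 0.9379
Step 1: x-update.
Minimize 7*x^2 + 5*x + (0.5/2)*(x + 1.2373 + 0.9379)^2
FOC: (2*7 + 0.5)*x = -5 + 0.5*(-1.2373 - 0.9379)
x^{k+1} = -0.4198
Step 2: z-update.
Minimize 6*z^2 + 4*z + (0.5/2)*(-0.4198 - z + 0.9379)^2
FOC: (2*6 + 0.5)*z = -4 + 0.5*(-0.4198 + 0.9379)
z^{k+1} = -0.2993
Step 3: u-update.
u^{k+1} = 0.9379 - 0.4198 + 0.2993 = 0.8173
Step 4: Primal residual = |-0.4198 + 0.2993| = 0.1206


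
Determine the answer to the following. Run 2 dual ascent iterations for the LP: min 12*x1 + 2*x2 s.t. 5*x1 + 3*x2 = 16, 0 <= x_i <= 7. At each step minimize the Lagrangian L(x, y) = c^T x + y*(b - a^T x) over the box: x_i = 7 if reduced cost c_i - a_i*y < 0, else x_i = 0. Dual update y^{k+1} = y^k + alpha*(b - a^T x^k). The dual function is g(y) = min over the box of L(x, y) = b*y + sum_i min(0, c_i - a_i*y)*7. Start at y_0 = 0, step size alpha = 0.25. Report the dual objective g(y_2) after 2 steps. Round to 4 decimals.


Dual ascent for LP: min 12*x1 + 2*x2, 5*x1 + 3*x2 = 16, 0 <= x_i <= 7
Step 1: y^k = 0.0, reduced costs: (12.0, 2.0)
  x^k = (0.0, 0.0), subgradient = b - a^T x = 16.0
  y^{k+1} = 0.0 + 0.25*16.0 = 4.0
Step 2: y^k = 4.0, reduced costs: (-8.0, -10.0)
  x^k = (7.0, 7.0), subgradient = b - a^T x = -40.0
  y^{k+1} = 4.0 + 0.25*-40.0 = -6.0
Dual objective at y_2 = -6.0: reduced costs (42.0, 20.0), box minimizer x = (0.0, 0.0)
g(y_2) = b*y + (c1 - a1*y)*x1 + (c2 - a2*y)*x2 = 16*(-6.0) + 42.0*0.0 + 20.0*0.0 = -96.0 + 0.0 + 0.0 = -96.0


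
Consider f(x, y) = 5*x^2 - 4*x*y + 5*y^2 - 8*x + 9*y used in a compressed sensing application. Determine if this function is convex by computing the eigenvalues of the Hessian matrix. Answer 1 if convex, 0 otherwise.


The Hessian of f(x,y) = 5*x^2 - 4*x*y + 5*y^2 - 8*x + 9*y is:
H = [[10, -4], [-4, 10]]
Trace = 10 + 10 = 20
Determinant = 10*10 - (-4)^2 = 84
Discriminant = (20)^2 - 4*84 = 64.0
Eigenvalues: lambda_1 = 6.0, lambda_2 = 14.0
The function is convex.

1


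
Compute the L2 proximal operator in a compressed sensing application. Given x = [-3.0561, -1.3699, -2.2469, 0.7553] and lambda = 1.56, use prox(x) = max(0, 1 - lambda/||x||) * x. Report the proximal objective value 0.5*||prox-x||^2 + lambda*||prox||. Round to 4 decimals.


Step 1: Compute ||x||.
||x|| = 4.1031
Step 2: Compute scaling factor.
scale = max(0, 1 - 1.56/4.1031) = 0.6198
Step 3: prox(x) = [-1.8942, -0.8491, -1.3926, 0.4681]
||prox(x)|| = 2.5431
Step 4: Proximal objective.
0.5*||prox-x||^2 = 1.2168
lambda*||prox|| = 3.9672
Total = 5.184


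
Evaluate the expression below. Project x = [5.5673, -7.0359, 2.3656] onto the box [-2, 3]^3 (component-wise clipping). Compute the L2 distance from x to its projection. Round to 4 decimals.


Project each component onto [-2, 3].
clip(5.5673) = 3.0, clip(-7.0359) = -2.0, clip(2.3656) = 2.3656
Projection = [3.0, -2.0, 2.3656]
Squared diffs: [6.591, 25.3603, 0.0]
Distance = sqrt(31.9513) = 5.6525


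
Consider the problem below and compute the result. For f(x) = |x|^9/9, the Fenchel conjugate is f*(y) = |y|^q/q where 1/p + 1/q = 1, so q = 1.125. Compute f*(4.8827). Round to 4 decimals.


The conjugate exponent q satisfies 1/p + 1/q = 1.
p = 9, so q = 9/(9 - 1) = 1.125
|y|^q = 4.8827^1.125 = 5.9531
f*(4.8827) = 5.9531 / 1.125 = 5.2916


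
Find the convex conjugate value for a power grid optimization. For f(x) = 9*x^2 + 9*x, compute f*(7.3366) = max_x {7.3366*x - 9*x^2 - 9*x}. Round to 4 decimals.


f*(y) = sup_x {y*x - a*x^2 - b*x} = sup_x {(y-b)*x - a*x^2}
FOC: (y - b) - 2a*x = 0 => x* = (y - b)/(2a)
x* = (7.3366 - 9)/(2*9) = -0.0924
f*(7.3366) = (y-b)^2/(4a) = (7.3366 - 9)^2/(4*9)
= 2.7669/36 = 0.0769


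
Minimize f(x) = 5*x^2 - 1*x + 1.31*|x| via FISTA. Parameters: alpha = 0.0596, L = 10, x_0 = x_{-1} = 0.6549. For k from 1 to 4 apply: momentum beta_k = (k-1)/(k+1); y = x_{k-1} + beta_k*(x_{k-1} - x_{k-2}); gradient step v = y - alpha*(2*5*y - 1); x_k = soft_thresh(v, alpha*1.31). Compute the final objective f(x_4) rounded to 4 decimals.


FISTA on f(x) = 5*x^2 - 1*x + 1.31*|x|
L = 10, alpha = 0.0596
Iteration 1: beta = 0.0, y = 0.6549 + 0.0*(0.6549 - 0.6549) = 0.6549
  grad(y) = 5.549, v = y - alpha*grad = 0.3242
  prox(v) = soft_thresh(0.3242, 0.0781) = 0.2461
Iteration 2: beta = 0.3333, y = 0.2461 + 0.3333*(0.2461 - 0.6549) = 0.1098
  grad(y) = 0.0984, v = y - alpha*grad = 0.104
  prox(v) = soft_thresh(0.104, 0.0781) = 0.0259
Iteration 3: beta = 0.5, y = 0.0259 + 0.5*(0.0259 - 0.2461) = -0.0842
  grad(y) = -1.842, v = y - alpha*grad = 0.0256
  prox(v) = soft_thresh(0.0256, 0.0781) = 0.0
Iteration 4: beta = 0.6, y = 0.0 + 0.6*(0.0 - 0.0259) = -0.0155
  grad(y) = -1.1554, v = y - alpha*grad = 0.0533
  prox(v) = soft_thresh(0.0533, 0.0781) = 0.0
f(x_4) = 5*0.0^2 - 1*0.0 + 1.31*|0.0| = 0.0


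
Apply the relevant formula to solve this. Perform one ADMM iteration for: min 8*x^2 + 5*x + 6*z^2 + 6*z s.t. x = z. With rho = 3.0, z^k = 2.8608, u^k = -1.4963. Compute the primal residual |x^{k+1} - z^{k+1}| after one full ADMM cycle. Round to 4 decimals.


ADMM iteration with rho = 3.0, z^k = 2.8608, u^k = -1.4963
Step 1: x-update.
Minimize 8*x^2 + 5*x + (3.0/2)*(x - 2.8608 - 1.4963)^2
FOC: (2*8 + 3.0)*x = -5 + 3.0*(2.8608 + 1.4963)
x^{k+1} = 0.4248
Step 2: z-update.
Minimize 6*z^2 + 6*z + (3.0/2)*(0.4248 - z - 1.4963)^2
FOC: (2*6 + 3.0)*z = -6 + 3.0*(0.4248 - 1.4963)
z^{k+1} = -0.6143
Step 3: u-update.
u^{k+1} = -1.4963 + 0.4248 + 0.6143 = -0.4572
Step 4: Primal residual = |0.4248 + 0.6143| = 1.0391


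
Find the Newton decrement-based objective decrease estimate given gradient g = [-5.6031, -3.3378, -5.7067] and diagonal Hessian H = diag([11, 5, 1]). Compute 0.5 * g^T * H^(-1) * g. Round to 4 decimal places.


Step 1: H is diagonal, so H^(-1) * g = [-0.5094, -0.6676, -5.7067].
Step 2: g^T H^(-1) g = sum_i g_i^2 / H_ii
  = (-5.6031)^2/11 + (-3.3378)^2/5 + (-5.7067)^2/1
  = 2.8541 + 2.2282 + 32.5664 = 37.6487
Step 3: Objective decrease = 0.5 * g^T H^(-1) g = 18.8243


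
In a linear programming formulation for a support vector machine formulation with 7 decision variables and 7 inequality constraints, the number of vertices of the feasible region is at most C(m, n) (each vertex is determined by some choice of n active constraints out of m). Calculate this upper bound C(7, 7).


Each vertex corresponds to some choice of n active constraints out of m, so the number of vertices is at most C(m, n) = m! / (n!(m-n)!).
m = 7, n = 7
Numerator: 7 * 6 * 5 * 4 * 3 * 2 * 1
Denominator: 7! = 5040
C(7, 7) = 1


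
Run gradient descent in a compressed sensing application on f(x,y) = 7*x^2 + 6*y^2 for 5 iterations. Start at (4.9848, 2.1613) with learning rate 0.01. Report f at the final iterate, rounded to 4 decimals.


Gradient descent on f(x,y) = 7*x^2 + 6*y^2.
Starting point: (4.9848, 2.1613), alpha = 0.01
Step 1: grad_x = 2*7*4.9848 = 69.7872, grad_y = 2*6*2.1613 = 25.9356
  x_1 = 4.9848 - 0.01*69.7872 = 4.2869
  y_1 = 2.1613 - 0.01*25.9356 = 1.9019
Step 2: grad_x = 2*7*4.2869 = 60.017, grad_y = 2*6*1.9019 = 22.8233
  x_2 = 4.2869 - 0.01*60.017 = 3.6868
  y_2 = 1.9019 - 0.01*22.8233 = 1.6737
Step 3: grad_x = 2*7*3.6868 = 51.6146, grad_y = 2*6*1.6737 = 20.0845
  x_3 = 3.6868 - 0.01*51.6146 = 3.1706
  y_3 = 1.6737 - 0.01*20.0845 = 1.4729
Step 4: grad_x = 2*7*3.1706 = 44.3886, grad_y = 2*6*1.4729 = 17.6744
  x_4 = 3.1706 - 0.01*44.3886 = 2.7267
  y_4 = 1.4729 - 0.01*17.6744 = 1.2961
Step 5: grad_x = 2*7*2.7267 = 38.1742, grad_y = 2*6*1.2961 = 15.5535
  x_5 = 2.7267 - 0.01*38.1742 = 2.345
  y_5 = 1.2961 - 0.01*15.5535 = 1.1406
f(2.345, 1.1406) = 7*2.345^2 + 6*1.1406^2 = 46.2983


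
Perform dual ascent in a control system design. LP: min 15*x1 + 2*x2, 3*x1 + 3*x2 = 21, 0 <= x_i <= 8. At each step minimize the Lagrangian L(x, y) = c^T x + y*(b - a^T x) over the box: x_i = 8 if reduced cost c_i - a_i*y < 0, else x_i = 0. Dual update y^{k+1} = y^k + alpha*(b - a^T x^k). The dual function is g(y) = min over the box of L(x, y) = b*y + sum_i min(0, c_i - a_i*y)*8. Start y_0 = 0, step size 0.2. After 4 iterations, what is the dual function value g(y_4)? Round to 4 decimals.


Dual ascent for LP: min 15*x1 + 2*x2, 3*x1 + 3*x2 = 21, 0 <= x_i <= 8
Step 1: y^k = 0.0, reduced costs: (15.0, 2.0)
  x^k = (0.0, 0.0), subgradient = b - a^T x = 21.0
  y^{k+1} = 0.0 + 0.2*21.0 = 4.2
Step 2: y^k = 4.2, reduced costs: (2.4, -10.6)
  x^k = (0.0, 8.0), subgradient = b - a^T x = -3.0
  y^{k+1} = 4.2 + 0.2*-3.0 = 3.6
Step 3: y^k = 3.6, reduced costs: (4.2, -8.8)
  x^k = (0.0, 8.0), subgradient = b - a^T x = -3.0
  y^{k+1} = 3.6 + 0.2*-3.0 = 3.0
Step 4: y^k = 3.0, reduced costs: (6.0, -7.0)
  x^k = (0.0, 8.0), subgradient = b - a^T x = -3.0
  y^{k+1} = 3.0 + 0.2*-3.0 = 2.4
Dual objective at y_4 = 2.4: reduced costs (7.8, -5.2), box minimizer x = (0.0, 8.0)
g(y_4) = b*y + (c1 - a1*y)*x1 + (c2 - a2*y)*x2 = 21*2.4 + 7.8*0.0 + (-5.2)*8.0 = 50.4 + 0.0 - 41.6 = 8.8


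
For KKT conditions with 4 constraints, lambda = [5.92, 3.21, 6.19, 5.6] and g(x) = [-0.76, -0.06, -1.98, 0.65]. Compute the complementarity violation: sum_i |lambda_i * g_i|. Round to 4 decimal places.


KKT complementary slackness check:
lambda_1 * g_1 = 5.92 * -0.76 = -4.4992
lambda_2 * g_2 = 3.21 * -0.06 = -0.1926
lambda_3 * g_3 = 6.19 * -1.98 = -12.2562
lambda_4 * g_4 = 5.6 * 0.65 = 3.64
Total violation = 4.4992 + 0.1926 + 12.2562 + 3.64 = 20.588


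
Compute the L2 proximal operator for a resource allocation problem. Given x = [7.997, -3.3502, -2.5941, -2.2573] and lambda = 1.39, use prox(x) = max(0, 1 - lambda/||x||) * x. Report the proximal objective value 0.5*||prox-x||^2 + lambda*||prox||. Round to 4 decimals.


Step 1: Compute ||x||.
||x|| = 9.3274
Step 2: Compute scaling factor.
scale = max(0, 1 - 1.39/9.3274) = 0.851
Step 3: prox(x) = [6.8053, -2.8509, -2.2075, -1.9209]
||prox(x)|| = 7.9374
Step 4: Proximal objective.
0.5*||prox-x||^2 = 0.9661
lambda*||prox|| = 11.033
Total = 11.9991


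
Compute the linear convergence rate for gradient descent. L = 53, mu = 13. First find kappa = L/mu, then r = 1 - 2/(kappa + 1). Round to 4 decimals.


Step 1: Compute the condition number.
kappa = L/mu = 53/13 = 4.0769
Step 2: Compute the convergence rate.
r = 1 - 2/(kappa + 1) = 1 - 2*mu/(L + mu) = (L - mu)/(L + mu) = 40/66 = 0.6061


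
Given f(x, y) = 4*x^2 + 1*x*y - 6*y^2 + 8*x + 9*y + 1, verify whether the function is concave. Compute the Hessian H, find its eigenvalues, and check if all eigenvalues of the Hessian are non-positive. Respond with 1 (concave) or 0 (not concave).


The Hessian of f(x,y) = 4*x^2 + 1*x*y - 6*y^2 + 8*x + 9*y + 1 is:
H = [[8, 1], [1, -12]]
Trace = 8 - 12 = -4
Determinant = 8*-12 - (1)^2 = -97
Discriminant = (-4)^2 - 4*-97 = 404.0
Eigenvalues: lambda_1 = -12.0499, lambda_2 = 8.0499
The function is not concave.

0


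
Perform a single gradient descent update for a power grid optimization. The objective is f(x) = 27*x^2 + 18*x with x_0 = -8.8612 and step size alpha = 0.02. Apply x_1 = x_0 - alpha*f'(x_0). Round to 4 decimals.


We compute the gradient at x_0 and apply the update.
f'(x) = 54*x + 18
f'(-8.8612) = 54*-8.8612 + 18 = -460.5048
x_1 = -8.8612 - 0.02*-460.5048 = 0.3489


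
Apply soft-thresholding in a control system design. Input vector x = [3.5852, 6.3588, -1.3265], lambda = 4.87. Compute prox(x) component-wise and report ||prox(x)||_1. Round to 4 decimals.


Soft-thresholding with lambda = 4.87:
prox(3.5852) = sign(3.5852)*max(|3.5852| - 4.87, 0) = 0.0
prox(6.3588) = sign(6.3588)*max(|6.3588| - 4.87, 0) = 1.4888
prox(-1.3265) = sign(-1.3265)*max(|-1.3265| - 4.87, 0) = 0.0
prox(x) = [0.0, 1.4888, 0.0]
||prox(x)||_1 = 0.0 + 1.4888 + 0.0 = 1.4888


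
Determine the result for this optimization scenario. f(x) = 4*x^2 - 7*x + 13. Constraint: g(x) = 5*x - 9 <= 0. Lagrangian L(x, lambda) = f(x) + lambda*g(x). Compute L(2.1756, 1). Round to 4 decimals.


Step 1: Evaluate f(x).
f(2.1756) = 4*2.1756^2 - 7*2.1756 + 13 = 16.7037
Step 2: Evaluate g(x).
g(2.1756) = 5*2.1756 - 9 = 1.878
Step 3: Compute Lagrangian.
L = 16.7037 + 1*1.878 = 18.5817


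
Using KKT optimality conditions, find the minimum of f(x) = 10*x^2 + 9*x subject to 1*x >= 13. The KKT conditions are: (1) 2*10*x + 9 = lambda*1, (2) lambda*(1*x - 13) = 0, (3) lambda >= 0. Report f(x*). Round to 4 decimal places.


Step 1: Try lambda = 0 (constraint inactive).
x_unc = -9/(2*10) = -0.45
Check: 1*-0.45 = -0.45 < 13 -- violated!
Step 2: Constraint must be active: 1*x = 13
x* = 13/1 = 13.0
lambda = (2*10*13.0 + 9)/1 = 269.0
Step 3: Compute optimal value.
f(x*) = 10*13.0^2 + 9*13.0 = 1807.0


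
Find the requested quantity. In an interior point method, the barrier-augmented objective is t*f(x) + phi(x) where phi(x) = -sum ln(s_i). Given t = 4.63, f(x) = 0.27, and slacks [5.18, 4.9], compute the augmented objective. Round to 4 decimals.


Step 1: Compute log-barrier.
ln values: [1.6448, 1.5892]
phi = -(1.6448 + 1.5892) = -3.234
Step 2: Compute augmented objective.
t*f(x) = 4.63*0.27 = 1.2501
Total = 1.2501 - 3.234 = -1.9839


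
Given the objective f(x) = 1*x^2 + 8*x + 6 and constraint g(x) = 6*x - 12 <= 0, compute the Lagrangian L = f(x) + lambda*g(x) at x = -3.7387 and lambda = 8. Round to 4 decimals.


Step 1: Evaluate f(x).
f(-3.7387) = 1*(-3.7387)^2 + 8*(-3.7387) + 6 = -9.9317
Step 2: Evaluate g(x).
g(-3.7387) = 6*-3.7387 - 12 = -34.4322
Step 3: Compute Lagrangian.
L = -9.9317 + 8*-34.4322 = -285.3893


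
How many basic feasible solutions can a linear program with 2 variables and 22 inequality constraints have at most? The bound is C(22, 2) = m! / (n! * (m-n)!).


Each vertex corresponds to some choice of n active constraints out of m, so the number of vertices is at most C(m, n) = m! / (n!(m-n)!).
m = 22, n = 2
Numerator: 22 * 21
Denominator: 2! = 2
C(22, 2) = 231


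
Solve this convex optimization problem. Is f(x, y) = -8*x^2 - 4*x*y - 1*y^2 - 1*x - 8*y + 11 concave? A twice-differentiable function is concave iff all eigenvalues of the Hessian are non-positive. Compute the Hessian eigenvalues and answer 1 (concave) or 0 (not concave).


The Hessian of f(x,y) = -8*x^2 - 4*x*y - 1*y^2 - 1*x - 8*y + 11 is:
H = [[-16, -4], [-4, -2]]
Trace = -16 - 2 = -18
Determinant = -16*-2 - (-4)^2 = 16
Discriminant = (-18)^2 - 4*16 = 260.0
Eigenvalues: lambda_1 = -17.0623, lambda_2 = -0.9377
The function is concave.

1


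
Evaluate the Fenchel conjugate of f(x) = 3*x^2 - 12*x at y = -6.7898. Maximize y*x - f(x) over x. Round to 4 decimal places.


f*(y) = sup_x {y*x - a*x^2 - b*x} = sup_x {(y-b)*x - a*x^2}
FOC: (y - b) - 2a*x = 0 => x* = (y - b)/(2a)
x* = (-6.7898 + 12)/(2*3) = 0.8684
f*(-6.7898) = (y-b)^2/(4a) = (-6.7898 + 12)^2/(4*3)
= 27.1462/12 = 2.2622


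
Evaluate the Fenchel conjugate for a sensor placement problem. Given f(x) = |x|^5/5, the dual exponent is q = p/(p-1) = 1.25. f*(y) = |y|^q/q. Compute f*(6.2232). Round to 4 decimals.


The conjugate exponent q satisfies 1/p + 1/q = 1.
p = 5, so q = 5/(5 - 1) = 1.25
|y|^q = 6.2232^1.25 = 9.8292
f*(6.2232) = 9.8292 / 1.25 = 7.8633


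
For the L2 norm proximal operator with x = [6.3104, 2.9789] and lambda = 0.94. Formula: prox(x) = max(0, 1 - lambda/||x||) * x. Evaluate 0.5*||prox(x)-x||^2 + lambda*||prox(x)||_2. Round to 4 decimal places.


Step 1: Compute ||x||.
||x|| = 6.9782
Step 2: Compute scaling factor.
scale = max(0, 1 - 0.94/6.9782) = 0.8653
Step 3: prox(x) = [5.4604, 2.5776]
||prox(x)|| = 6.0382
Step 4: Proximal objective.
0.5*||prox-x||^2 = 0.4418
lambda*||prox|| = 5.6759
Total = 6.1177


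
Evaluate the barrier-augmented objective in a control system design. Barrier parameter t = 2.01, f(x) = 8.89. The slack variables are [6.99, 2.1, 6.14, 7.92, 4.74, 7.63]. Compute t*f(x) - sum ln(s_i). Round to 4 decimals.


Step 1: Compute log-barrier.
ln values: [1.9445, 0.7419, 1.8148, 2.0694, 1.556, 2.0321]
phi = -(1.9445 + 0.7419 + 1.8148 + 2.0694 + 1.556 + 2.0321) = -10.1588
Step 2: Compute augmented objective.
t*f(x) = 2.01*8.89 = 17.8689
Total = 17.8689 - 10.1588 = 7.7101
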